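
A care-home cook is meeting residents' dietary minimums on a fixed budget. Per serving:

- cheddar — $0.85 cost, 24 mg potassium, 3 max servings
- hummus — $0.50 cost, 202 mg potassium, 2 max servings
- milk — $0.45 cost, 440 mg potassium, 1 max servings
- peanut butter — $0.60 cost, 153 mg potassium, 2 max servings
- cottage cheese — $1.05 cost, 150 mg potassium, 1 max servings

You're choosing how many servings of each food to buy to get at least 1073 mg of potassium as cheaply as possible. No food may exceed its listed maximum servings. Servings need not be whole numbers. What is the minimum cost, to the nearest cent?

$2.35

Cost per mg of potassium: milk $0.0010, hummus $0.0025, peanut butter $0.0039, cottage cheese $0.0070, cheddar $0.0354.
Take 1 serving of milk: +440.0 mg potassium for $0.45 (total $0.45, still need 633.0 mg).
Take 2 servings of hummus: +404.0 mg potassium for $1.00 (total $1.45, still need 229.0 mg).
Take 1.497 servings of peanut butter: +229.0 mg potassium for $0.90 (total $2.35, still need 0.0 mg).
Filling from the cheapest source first is optimal under one linear minimum: $2.35.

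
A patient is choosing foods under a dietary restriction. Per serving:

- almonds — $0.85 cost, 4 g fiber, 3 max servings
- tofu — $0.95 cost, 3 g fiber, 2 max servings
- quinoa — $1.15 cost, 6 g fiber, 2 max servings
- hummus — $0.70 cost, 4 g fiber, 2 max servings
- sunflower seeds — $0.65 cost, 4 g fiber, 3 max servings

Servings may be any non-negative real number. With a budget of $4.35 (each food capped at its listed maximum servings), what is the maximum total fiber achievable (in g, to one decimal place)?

Fiber per dollar: sunflower seeds 6.154, hummus 5.714, quinoa 5.217, almonds 4.706, tofu 3.158.
Take 3 servings of sunflower seeds: spends $1.95, +12.0 g fiber (running total 12.0 g).
Take 2 servings of hummus: spends $1.40, +8.0 g fiber (running total 20.0 g).
Take 0.8696 servings of quinoa: spends $1.00, +5.2 g fiber (running total 25.2 g).
Filling greedily by fiber-per-dollar is optimal for one linear limit, giving 25.2 g.

25.2 g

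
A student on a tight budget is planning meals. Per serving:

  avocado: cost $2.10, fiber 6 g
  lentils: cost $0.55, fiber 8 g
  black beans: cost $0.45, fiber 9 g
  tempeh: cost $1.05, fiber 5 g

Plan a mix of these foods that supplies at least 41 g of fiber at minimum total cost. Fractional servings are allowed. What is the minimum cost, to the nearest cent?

Cost per g of fiber: black beans $0.0500, lentils $0.0688, tempeh $0.2100, avocado $0.3500.
With no serving limits, use only black beans: 41 g / 9 g = 4.556 servings × $0.45 = $2.05.

$2.05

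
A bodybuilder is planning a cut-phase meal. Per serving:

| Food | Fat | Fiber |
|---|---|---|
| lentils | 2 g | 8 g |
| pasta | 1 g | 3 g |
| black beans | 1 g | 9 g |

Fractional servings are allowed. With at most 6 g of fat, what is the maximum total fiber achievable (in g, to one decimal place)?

Fiber per g fat: black beans 9, lentils 4, pasta 3.
With no serving limits, spend the whole fat allowance on black beans: 6 g / 1 g × 9 g = 54.0 g.

54.0 g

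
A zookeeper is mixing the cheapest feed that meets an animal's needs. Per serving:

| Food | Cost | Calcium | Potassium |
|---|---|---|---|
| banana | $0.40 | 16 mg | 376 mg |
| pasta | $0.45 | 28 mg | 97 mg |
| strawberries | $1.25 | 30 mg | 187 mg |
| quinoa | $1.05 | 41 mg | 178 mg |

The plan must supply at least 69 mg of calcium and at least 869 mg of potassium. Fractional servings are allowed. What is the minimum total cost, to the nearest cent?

Check every corner: each single food scaled to meet both minima, and each pair solved so both constraints bind.
banana only: max(69/16, 869/376) = 4.312 servings → $1.73.
pasta only: max(69/28, 869/97) = 8.959 servings → $4.03.
strawberries only: max(69/30, 869/187) = 4.647 servings → $5.81.
quinoa only: max(69/41, 869/178) = 4.882 servings → $5.13.
banana + pasta with both tight: 1.965 servings and 1.341 servings → $1.39.
banana + strawberries with both tight: 1.589 servings and 1.453 servings → $2.45.
banana + quinoa with both tight: 1.858 servings and 0.958 servings → $1.75.
pasta + strawberries with both targets exact would need a negative amount; discard.
pasta + quinoa: the both-tight solution has a negative serving — not a feasible corner.
strawberries + quinoa: the both-tight solution has a negative serving — not a feasible corner.
Cheapest feasible corner: $1.39.

$1.39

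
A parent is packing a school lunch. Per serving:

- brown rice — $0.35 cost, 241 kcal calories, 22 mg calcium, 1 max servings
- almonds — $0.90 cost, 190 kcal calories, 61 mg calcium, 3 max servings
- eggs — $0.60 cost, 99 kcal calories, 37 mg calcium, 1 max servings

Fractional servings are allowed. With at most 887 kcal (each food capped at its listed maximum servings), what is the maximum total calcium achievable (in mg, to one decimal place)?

239.9 mg

Calcium per kcal: eggs 0.3737, almonds 0.3211, brown rice 0.09129.
Take 1 serving of eggs: uses 99 kcal, +37.0 mg calcium (running total 37.0 mg).
Take 3 servings of almonds: uses 570 kcal, +183.0 mg calcium (running total 220.0 mg).
Take 0.9046 servings of brown rice: uses 218 kcal, +19.9 mg calcium (running total 239.9 mg).
Filling greedily by calcium-per-kcal is optimal for one linear limit, giving 239.9 mg.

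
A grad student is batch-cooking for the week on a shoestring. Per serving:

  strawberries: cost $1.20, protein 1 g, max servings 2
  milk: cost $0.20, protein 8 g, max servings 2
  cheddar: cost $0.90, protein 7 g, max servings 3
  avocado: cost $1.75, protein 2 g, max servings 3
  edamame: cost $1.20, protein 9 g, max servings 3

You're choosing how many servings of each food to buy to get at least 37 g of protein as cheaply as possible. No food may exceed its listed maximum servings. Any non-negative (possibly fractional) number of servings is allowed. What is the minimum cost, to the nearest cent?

$3.10

Cost per g of protein: milk $0.0250, cheddar $0.1286, edamame $0.1333, avocado $0.8750, strawberries $1.2000.
Take 2 servings of milk: +16.0 g protein for $0.40 (total $0.40, still need 21.0 g).
Take 3 servings of cheddar: +21.0 g protein for $2.70 (total $3.10, still need 0.0 g).
Filling from the cheapest source first is optimal under one linear minimum: $3.10.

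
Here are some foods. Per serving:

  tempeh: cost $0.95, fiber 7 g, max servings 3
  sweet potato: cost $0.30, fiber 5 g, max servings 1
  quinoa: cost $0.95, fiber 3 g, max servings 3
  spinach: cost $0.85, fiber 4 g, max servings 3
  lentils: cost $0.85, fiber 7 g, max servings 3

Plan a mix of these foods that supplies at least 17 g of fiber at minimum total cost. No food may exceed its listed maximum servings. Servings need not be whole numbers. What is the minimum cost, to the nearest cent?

$1.76

Cost per g of fiber: sweet potato $0.0600, lentils $0.1214, tempeh $0.1357, spinach $0.2125, quinoa $0.3167.
Take 1 serving of sweet potato: +5.0 g fiber for $0.30 (total $0.30, still need 12.0 g).
Take 1.714 servings of lentils: +12.0 g fiber for $1.46 (total $1.76, still need 0.0 g).
Greedy by cheapest-per-g is optimal for a single linear constraint, so the minimum cost is $1.76.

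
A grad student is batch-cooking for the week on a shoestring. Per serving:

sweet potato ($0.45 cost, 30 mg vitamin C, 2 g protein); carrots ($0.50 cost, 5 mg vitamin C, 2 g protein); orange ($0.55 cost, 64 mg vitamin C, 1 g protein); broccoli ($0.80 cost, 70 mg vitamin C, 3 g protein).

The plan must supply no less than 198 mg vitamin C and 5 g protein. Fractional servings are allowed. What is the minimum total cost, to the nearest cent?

With two linear requirements the optimum uses one or two foods; enumerate the corners.
sweet potato only: max(198/30, 5/2) = 6.6 servings → $2.97.
carrots only: max(198/5, 5/2) = 39.6 servings → $19.80.
orange only: max(198/64, 5/1) = 5 servings → $2.75.
broccoli only: max(198/70, 5/3) = 2.829 servings → $2.26.
sweet potato + carrots: intersection lies outside the first quadrant.
sweet potato + orange with both tight: 1.245 servings and 2.51 servings → $1.94.
sweet potato + broccoli with both targets exact would need a negative amount; discard.
carrots + orange with both tight: 0.9919 servings and 3.016 servings → $2.15.
carrots + broccoli: the both-tight solution has a negative serving — not a feasible corner.
orange + broccoli with both tight: 2 servings and 1 serving → $1.90.
Cheapest feasible corner: $1.90.

$1.90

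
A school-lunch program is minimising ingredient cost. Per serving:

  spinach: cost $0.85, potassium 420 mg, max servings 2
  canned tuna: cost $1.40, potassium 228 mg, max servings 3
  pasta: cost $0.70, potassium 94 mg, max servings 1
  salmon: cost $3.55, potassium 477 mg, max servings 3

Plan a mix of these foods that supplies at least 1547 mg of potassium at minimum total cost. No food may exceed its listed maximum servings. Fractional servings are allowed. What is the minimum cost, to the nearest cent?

Cost per mg of potassium: spinach $0.0020, canned tuna $0.0061, salmon $0.0074, pasta $0.0074.
Take 2 servings of spinach: +840.0 mg potassium for $1.70 (total $1.70, still need 707.0 mg).
Take 3 servings of canned tuna: +684.0 mg potassium for $4.20 (total $5.90, still need 23.0 mg).
Take 0.04822 servings of salmon: +23.0 mg potassium for $0.17 (total $6.07, still need 0.0 mg).
Filling from the cheapest source first is optimal under one linear minimum: $6.07.

$6.07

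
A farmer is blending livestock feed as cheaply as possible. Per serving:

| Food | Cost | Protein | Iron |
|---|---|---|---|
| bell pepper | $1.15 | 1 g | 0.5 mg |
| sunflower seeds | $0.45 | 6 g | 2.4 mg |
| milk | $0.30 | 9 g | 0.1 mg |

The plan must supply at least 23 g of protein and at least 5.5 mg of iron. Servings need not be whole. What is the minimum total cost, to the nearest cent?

$1.33

At the optimum either one food covers both requirements or two foods hit both targets exactly; no other combination can be cheaper.
bell pepper only: max(23/1, 5.5/0.5) = 23 servings → $26.45.
sunflower seeds only: max(23/6, 5.5/2.4) = 3.833 servings → $1.73.
milk only: max(23/9, 5.5/0.1) = 55 servings → $16.50.
bell pepper + sunflower seeds with both targets exact would need a negative amount; discard.
bell pepper + milk with both tight: 10.73 servings and 1.364 servings → $12.75.
sunflower seeds + milk with both tight: 2.248 servings and 1.057 servings → $1.33.
Cheapest feasible corner: $1.33.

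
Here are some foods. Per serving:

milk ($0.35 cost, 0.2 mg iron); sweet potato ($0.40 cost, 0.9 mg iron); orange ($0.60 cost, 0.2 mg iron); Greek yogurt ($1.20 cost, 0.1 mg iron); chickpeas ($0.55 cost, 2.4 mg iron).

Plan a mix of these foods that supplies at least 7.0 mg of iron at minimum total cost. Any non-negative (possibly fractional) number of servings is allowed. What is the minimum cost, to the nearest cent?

$1.60

Cost per mg of iron: chickpeas $0.2292, sweet potato $0.4444, milk $1.7500, orange $3.0000, Greek yogurt $12.0000.
With no serving limits, use only chickpeas: 7.0 mg / 2.4 mg = 2.917 servings × $0.55 = $1.60.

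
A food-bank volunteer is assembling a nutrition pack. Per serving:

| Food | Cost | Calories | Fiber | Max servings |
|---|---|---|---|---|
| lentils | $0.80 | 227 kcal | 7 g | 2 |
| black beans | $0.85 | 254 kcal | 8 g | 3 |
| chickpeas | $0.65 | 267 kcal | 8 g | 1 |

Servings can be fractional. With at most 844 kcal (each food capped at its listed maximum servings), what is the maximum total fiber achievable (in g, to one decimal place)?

26.5 g

Fiber per kcal: black beans 0.0315, lentils 0.03084, chickpeas 0.02996.
Take 3 servings of black beans: uses 762 kcal, +24.0 g fiber (running total 24.0 g).
Take 0.3612 servings of lentils: uses 82 kcal, +2.5 g fiber (running total 26.5 g).
Greedy by best ratio exhausts the calories allowance optimally: 26.5 g.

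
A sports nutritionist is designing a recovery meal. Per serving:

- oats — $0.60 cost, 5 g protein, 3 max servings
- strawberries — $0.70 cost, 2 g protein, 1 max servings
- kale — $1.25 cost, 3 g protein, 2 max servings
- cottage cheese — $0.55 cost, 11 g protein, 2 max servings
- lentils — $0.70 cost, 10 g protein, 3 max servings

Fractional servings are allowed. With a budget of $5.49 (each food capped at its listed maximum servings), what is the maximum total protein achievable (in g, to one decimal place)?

Protein per dollar: cottage cheese 20, lentils 14.29, oats 8.333, strawberries 2.857, kale 2.4.
Take 2 servings of cottage cheese: spends $1.10, +22.0 g protein (running total 22.0 g).
Take 3 servings of lentils: spends $2.10, +30.0 g protein (running total 52.0 g).
Take 3 servings of oats: spends $1.80, +15.0 g protein (running total 67.0 g).
Take 0.7 servings of strawberries: spends $0.49, +1.4 g protein (running total 68.4 g).
Filling greedily by protein-per-dollar is optimal for one linear limit, giving 68.4 g.

68.4 g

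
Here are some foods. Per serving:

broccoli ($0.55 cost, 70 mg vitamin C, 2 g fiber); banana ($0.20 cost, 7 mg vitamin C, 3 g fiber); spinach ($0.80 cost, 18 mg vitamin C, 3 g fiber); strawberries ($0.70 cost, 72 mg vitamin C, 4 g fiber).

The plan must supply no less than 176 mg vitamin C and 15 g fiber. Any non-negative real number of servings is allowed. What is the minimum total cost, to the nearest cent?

A basic optimal solution has at most two foods positive. Try each food alone and each pair with both targets met exactly.
broccoli only: max(176/70, 15/2) = 7.5 servings → $4.12.
banana only: max(176/7, 15/3) = 25.14 servings → $5.03.
spinach only: max(176/18, 15/3) = 9.778 servings → $7.82.
strawberries only: max(176/72, 15/4) = 3.75 servings → $2.62.
broccoli + banana with both tight: 2.158 servings and 3.561 servings → $1.90.
broccoli + spinach with both tight: 1.483 servings and 4.011 servings → $4.02.
broccoli + strawberries with both targets exact would need a negative amount; discard.
banana + spinach with both targets exact would need a negative amount; discard.
banana + strawberries with both tight: 2 servings and 2.25 servings → $1.98.
spinach + strawberries with both tight: 2.611 servings and 1.792 servings → $3.34.
The minimum over all feasible corners is $1.90.

$1.90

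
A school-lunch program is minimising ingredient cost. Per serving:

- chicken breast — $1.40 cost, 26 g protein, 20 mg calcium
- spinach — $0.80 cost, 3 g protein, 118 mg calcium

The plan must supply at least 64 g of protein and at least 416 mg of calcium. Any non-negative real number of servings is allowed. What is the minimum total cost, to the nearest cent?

For a min-cost LP with two ≥-constraints, a basic feasible solution has at most two positive variables.
chicken breast only: max(64/26, 416/20) = 20.8 servings → $29.12.
spinach only: max(64/3, 416/118) = 21.33 servings → $17.07.
chicken breast + spinach with both tight: 2.096 servings and 3.17 servings → $5.47.
Cheapest feasible corner: $5.47.

$5.47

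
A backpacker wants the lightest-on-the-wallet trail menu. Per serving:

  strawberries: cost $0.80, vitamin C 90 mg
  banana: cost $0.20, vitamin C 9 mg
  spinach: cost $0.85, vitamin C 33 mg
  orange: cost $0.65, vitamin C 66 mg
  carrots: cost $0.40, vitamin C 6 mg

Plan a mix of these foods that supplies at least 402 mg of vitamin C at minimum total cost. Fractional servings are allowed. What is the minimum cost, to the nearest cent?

$3.57

Cost per mg of vitamin C: strawberries $0.0089, orange $0.0098, banana $0.0222, spinach $0.0258, carrots $0.0667.
With no serving limits, use only strawberries: 402 mg / 90 mg = 4.467 servings × $0.80 = $3.57.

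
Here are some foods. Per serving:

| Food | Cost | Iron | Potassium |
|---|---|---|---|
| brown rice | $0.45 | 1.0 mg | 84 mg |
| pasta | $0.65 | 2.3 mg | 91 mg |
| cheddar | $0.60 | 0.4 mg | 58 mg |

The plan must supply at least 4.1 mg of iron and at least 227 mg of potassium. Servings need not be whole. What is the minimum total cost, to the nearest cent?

Two binding constraints pin down two serving amounts, so the optimal mix uses at most two foods. The candidates are each food alone (scaled to the tighter of iron/potassium) and each pair with both constraints tight.
brown rice only: max(4.1/1.0, 227/84) = 4.1 servings → $1.84.
pasta only: max(4.1/2.3, 227/91) = 2.495 servings → $1.62.
cheddar only: max(4.1/0.4, 227/58) = 10.25 servings → $6.15.
brown rice + pasta with both tight: 1.458 servings and 1.149 servings → $1.40.
brown rice + cheddar with both targets exact would need a negative amount; discard.
pasta + cheddar with both tight: 1.515 servings and 1.536 servings → $1.91.
So the least-cost plan costs $1.40.

$1.40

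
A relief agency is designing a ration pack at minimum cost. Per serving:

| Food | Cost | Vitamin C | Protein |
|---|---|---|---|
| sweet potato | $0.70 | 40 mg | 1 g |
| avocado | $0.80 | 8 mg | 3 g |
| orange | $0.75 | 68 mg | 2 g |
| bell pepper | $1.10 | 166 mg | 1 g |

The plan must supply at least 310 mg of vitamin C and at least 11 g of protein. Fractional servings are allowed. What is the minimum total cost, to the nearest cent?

$3.90

sweet potato only: max(310/40, 11/1) = 11 servings → $7.70.
avocado only: max(310/8, 11/3) = 38.75 servings → $31.00.
orange only: max(310/68, 11/2) = 5.5 servings → $4.12.
bell pepper only: max(310/166, 11/1) = 11 servings → $12.10.
sweet potato + avocado with both tight: 7.518 servings and 1.161 servings → $6.19.
sweet potato + orange with both targets exact would need a negative amount; discard.
sweet potato + bell pepper: intersection lies outside the first quadrant.
avocado + orange with both tight: 0.6809 servings and 4.479 servings → $3.90.
avocado + bell pepper with both tight: 3.094 servings and 1.718 servings → $4.37.
orange + bell pepper: intersection lies outside the first quadrant.
So the least-cost plan costs $3.90.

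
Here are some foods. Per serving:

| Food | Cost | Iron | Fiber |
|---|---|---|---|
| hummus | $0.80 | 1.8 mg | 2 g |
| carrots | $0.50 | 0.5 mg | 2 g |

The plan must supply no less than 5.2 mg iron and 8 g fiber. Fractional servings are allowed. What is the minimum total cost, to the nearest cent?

With two linear requirements the optimum uses one or two foods; enumerate the corners.
hummus only: max(5.2/1.8, 8/2) = 4 servings → $3.20.
carrots only: max(5.2/0.5, 8/2) = 10.4 servings → $5.20.
hummus + carrots with both tight: 2.462 servings and 1.538 servings → $2.74.
The minimum over all feasible corners is $2.74.

$2.74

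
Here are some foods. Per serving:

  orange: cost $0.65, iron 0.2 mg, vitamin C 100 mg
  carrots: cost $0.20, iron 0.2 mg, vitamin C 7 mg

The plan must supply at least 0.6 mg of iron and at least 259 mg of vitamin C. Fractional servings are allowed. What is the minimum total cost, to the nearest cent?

$1.75

Check every corner: each single food scaled to meet both minima, and each pair solved so both constraints bind.
orange only: max(0.6/0.2, 259/100) = 3 servings → $1.95.
carrots only: max(0.6/0.2, 259/7) = 37 servings → $7.40.
orange + carrots with both tight: 2.559 servings and 0.4409 servings → $1.75.
So the least-cost plan costs $1.75.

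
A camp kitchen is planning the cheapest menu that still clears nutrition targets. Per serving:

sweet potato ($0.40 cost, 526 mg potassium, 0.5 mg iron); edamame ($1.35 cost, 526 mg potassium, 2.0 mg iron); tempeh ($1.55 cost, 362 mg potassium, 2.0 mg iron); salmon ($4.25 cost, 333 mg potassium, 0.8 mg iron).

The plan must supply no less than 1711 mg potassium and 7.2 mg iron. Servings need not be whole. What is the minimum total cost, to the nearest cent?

$4.86

At the optimum either one food covers both requirements or two foods hit both targets exactly; no other combination can be cheaper.
sweet potato only: max(1711/526, 7.2/0.5) = 14.4 servings → $5.76.
edamame only: max(1711/526, 7.2/2.0) = 3.6 servings → $4.86.
tempeh only: max(1711/362, 7.2/2.0) = 4.727 servings → $7.33.
salmon only: max(1711/333, 7.2/0.8) = 9 servings → $38.25.
sweet potato + edamame with both targets exact would need a negative amount; discard.
sweet potato + tempeh with both tight: 0.9364 servings and 3.366 servings → $5.59.
sweet potato + salmon with both targets exact would need a negative amount; discard.
edamame + tempeh with both tight: 2.487 servings and 1.113 servings → $5.08.
edamame + salmon with both targets exact would need a negative amount; discard.
tempeh + salmon with both tight: 2.733 servings and 2.167 servings → $13.45.
So the least-cost plan costs $4.86.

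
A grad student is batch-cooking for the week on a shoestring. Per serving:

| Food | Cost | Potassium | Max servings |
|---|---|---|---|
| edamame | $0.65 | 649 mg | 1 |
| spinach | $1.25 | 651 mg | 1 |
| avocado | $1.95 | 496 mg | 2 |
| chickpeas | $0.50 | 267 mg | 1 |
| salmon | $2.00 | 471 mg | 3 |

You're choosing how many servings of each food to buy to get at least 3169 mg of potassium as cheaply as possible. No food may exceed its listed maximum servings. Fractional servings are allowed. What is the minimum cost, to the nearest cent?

Cost per mg of potassium: edamame $0.0010, chickpeas $0.0019, spinach $0.0019, avocado $0.0039, salmon $0.0042.
Take 1 serving of edamame: +649.0 mg potassium for $0.65 (total $0.65, still need 2520.0 mg).
Take 1 serving of chickpeas: +267.0 mg potassium for $0.50 (total $1.15, still need 2253.0 mg).
Take 1 serving of spinach: +651.0 mg potassium for $1.25 (total $2.40, still need 1602.0 mg).
Take 2 servings of avocado: +992.0 mg potassium for $3.90 (total $6.30, still need 610.0 mg).
Take 1.295 servings of salmon: +610.0 mg potassium for $2.59 (total $8.89, still need 0.0 mg).
Greedy by cheapest-per-mg is optimal for a single linear constraint, so the minimum cost is $8.89.

$8.89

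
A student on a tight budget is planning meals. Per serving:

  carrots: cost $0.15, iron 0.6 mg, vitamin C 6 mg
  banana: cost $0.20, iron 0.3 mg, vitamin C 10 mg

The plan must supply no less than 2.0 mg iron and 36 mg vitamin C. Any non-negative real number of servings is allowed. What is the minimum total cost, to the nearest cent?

$0.79

Minimising a linear cost over {iron ≥ 2.0, vitamin C ≥ 36, servings ≥ 0} — the optimum is at a vertex, using one or two foods.
carrots only: max(2.0/0.6, 36/6) = 6 servings → $0.90.
banana only: max(2.0/0.3, 36/10) = 6.667 servings → $1.33.
carrots + banana with both tight: 2.19 servings and 2.286 servings → $0.79.
Cheapest feasible corner: $0.79.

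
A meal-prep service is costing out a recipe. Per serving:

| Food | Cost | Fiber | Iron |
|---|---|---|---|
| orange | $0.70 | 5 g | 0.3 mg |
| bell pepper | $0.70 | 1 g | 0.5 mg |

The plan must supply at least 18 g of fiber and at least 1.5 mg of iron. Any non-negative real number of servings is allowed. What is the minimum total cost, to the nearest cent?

Minimising a linear cost over {fiber ≥ 18, iron ≥ 1.5, servings ≥ 0} — the optimum is at a vertex, using one or two foods.
orange only: max(18/5, 1.5/0.3) = 5 servings → $3.50.
bell pepper only: max(18/1, 1.5/0.5) = 18 servings → $12.60.
orange + bell pepper with both tight: 3.409 servings and 0.9545 servings → $3.05.
Cheapest feasible corner: $3.05.

$3.05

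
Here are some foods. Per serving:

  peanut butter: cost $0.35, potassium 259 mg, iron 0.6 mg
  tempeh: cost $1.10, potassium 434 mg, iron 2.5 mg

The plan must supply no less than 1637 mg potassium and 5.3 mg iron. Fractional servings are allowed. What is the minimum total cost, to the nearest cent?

An LP optimum is at a vertex; with two nutrient constraints at most two foods are used. Check each candidate.
peanut butter only: max(1637/259, 5.3/0.6) = 8.833 servings → $3.09.
tempeh only: max(1637/434, 5.3/2.5) = 3.772 servings → $4.15.
peanut butter + tempeh with both tight: 4.63 servings and 1.009 servings → $2.73.
Cheapest feasible corner: $2.73.

$2.73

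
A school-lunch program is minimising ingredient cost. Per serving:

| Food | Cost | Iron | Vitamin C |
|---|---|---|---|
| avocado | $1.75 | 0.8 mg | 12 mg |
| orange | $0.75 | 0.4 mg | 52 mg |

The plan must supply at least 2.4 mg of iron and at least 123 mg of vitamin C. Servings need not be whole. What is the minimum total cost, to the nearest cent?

This is a tiny linear program; its minimum lies at a vertex of the feasible set. List the vertices and price them.
avocado only: max(2.4/0.8, 123/12) = 10.25 servings → $17.94.
orange only: max(2.4/0.4, 123/52) = 6 servings → $4.50.
avocado + orange with both tight: 2.054 servings and 1.891 servings → $5.01.
So the least-cost plan costs $4.50.

$4.50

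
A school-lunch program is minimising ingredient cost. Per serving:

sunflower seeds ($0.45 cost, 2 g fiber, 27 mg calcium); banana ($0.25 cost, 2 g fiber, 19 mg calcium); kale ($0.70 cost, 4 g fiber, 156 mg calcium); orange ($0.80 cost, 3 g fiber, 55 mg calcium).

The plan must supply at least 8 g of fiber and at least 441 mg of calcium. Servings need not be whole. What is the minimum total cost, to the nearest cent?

A basic optimal solution has at most two foods positive. Try each food alone and each pair with both targets met exactly.
sunflower seeds only: max(8/2, 441/27) = 16.33 servings → $7.35.
banana only: max(8/2, 441/19) = 23.21 servings → $5.80.
kale only: max(8/4, 441/156) = 2.827 servings → $1.98.
orange only: max(8/3, 441/55) = 8.018 servings → $6.41.
sunflower seeds + banana with both targets exact would need a negative amount; discard.
sunflower seeds + kale: the both-tight solution has a negative serving — not a feasible corner.
sunflower seeds + orange: the both-tight solution has a negative serving — not a feasible corner.
banana + kale: intersection lies outside the first quadrant.
banana + orange with both targets exact would need a negative amount; discard.
kale + orange: intersection lies outside the first quadrant.
Cheapest feasible corner: $1.98.

$1.98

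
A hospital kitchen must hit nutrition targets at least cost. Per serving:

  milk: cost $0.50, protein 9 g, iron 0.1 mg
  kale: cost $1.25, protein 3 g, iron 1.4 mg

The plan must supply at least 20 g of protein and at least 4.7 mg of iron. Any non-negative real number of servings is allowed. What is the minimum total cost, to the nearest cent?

Compare the cost at each extreme point of the feasible region.
milk only: max(20/9, 4.7/0.1) = 47 servings → $23.50.
kale only: max(20/3, 4.7/1.4) = 6.667 servings → $8.33.
milk + kale with both tight: 1.13 servings and 3.276 servings → $4.66.
Cheapest feasible corner: $4.66.

$4.66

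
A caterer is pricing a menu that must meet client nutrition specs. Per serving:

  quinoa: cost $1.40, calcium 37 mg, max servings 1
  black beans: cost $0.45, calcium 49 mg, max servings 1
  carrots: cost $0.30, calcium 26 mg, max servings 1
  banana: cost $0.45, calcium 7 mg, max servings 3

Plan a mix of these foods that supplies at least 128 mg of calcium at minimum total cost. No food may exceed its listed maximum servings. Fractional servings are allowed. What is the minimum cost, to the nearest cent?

Cost per mg of calcium: black beans $0.0092, carrots $0.0115, quinoa $0.0378, banana $0.0643.
Take 1 serving of black beans: +49.0 mg calcium for $0.45 (total $0.45, still need 79.0 mg).
Take 1 serving of carrots: +26.0 mg calcium for $0.30 (total $0.75, still need 53.0 mg).
Take 1 serving of quinoa: +37.0 mg calcium for $1.40 (total $2.15, still need 16.0 mg).
Take 2.286 servings of banana: +16.0 mg calcium for $1.03 (total $3.18, still need 0.0 mg).
Filling from the cheapest source first is optimal under one linear minimum: $3.18.

$3.18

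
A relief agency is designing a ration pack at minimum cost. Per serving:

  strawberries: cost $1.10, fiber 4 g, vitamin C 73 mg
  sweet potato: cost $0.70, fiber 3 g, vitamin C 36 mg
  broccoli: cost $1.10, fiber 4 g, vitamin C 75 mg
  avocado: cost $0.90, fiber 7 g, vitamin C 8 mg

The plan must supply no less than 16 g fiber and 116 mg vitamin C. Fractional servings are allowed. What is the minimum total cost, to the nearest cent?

$2.87

Minimising a linear cost over {fiber ≥ 16, vitamin C ≥ 116, servings ≥ 0} — the optimum is at a vertex, using one or two foods.
strawberries only: max(16/4, 116/73) = 4 servings → $4.40.
sweet potato only: max(16/3, 116/36) = 5.333 servings → $3.73.
broccoli only: max(16/4, 116/75) = 4 servings → $4.40.
avocado only: max(16/7, 116/8) = 14.5 servings → $13.05.
strawberries + sweet potato: intersection lies outside the first quadrant.
strawberries + broccoli: intersection lies outside the first quadrant.
strawberries + avocado with both tight: 1.428 servings and 1.47 servings → $2.89.
sweet potato + broccoli: intersection lies outside the first quadrant.
sweet potato + avocado with both tight: 3 servings and 1 serving → $3.00.
broccoli + avocado with both tight: 1.387 servings and 1.493 servings → $2.87.
So the least-cost plan costs $2.87.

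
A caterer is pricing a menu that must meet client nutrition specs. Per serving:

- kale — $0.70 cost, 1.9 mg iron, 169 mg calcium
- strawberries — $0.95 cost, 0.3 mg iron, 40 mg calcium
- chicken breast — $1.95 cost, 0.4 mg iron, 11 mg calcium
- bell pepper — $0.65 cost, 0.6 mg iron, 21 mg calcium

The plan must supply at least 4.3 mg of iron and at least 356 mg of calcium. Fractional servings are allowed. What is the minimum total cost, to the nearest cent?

$1.58

Check every corner: each single food scaled to meet both minima, and each pair solved so both constraints bind.
kale only: max(4.3/1.9, 356/169) = 2.263 servings → $1.58.
strawberries only: max(4.3/0.3, 356/40) = 14.33 servings → $13.62.
chicken breast only: max(4.3/0.4, 356/11) = 32.36 servings → $63.11.
bell pepper only: max(4.3/0.6, 356/21) = 16.95 servings → $11.02.
kale + strawberries: intersection lies outside the first quadrant.
kale + chicken breast with both tight: 2.036 servings and 1.077 servings → $3.53.
kale + bell pepper with both tight: 2.005 servings and 0.8179 servings → $1.94.
strawberries + chicken breast with both tight: 7.488 servings and 5.134 servings → $17.12.
strawberries + bell pepper with both tight: 6.966 servings and 3.684 servings → $9.01.
chicken breast + bell pepper: intersection lies outside the first quadrant.
So the least-cost plan costs $1.58.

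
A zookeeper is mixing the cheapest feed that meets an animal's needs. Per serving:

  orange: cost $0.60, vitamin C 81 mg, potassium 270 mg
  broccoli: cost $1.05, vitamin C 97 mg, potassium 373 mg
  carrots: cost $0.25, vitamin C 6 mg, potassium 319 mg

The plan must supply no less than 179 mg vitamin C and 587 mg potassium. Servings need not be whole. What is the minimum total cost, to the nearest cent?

For a min-cost LP with two ≥-constraints, a basic feasible solution has at most two positive variables.
orange only: max(179/81, 587/270) = 2.21 servings → $1.33.
broccoli only: max(179/97, 587/373) = 1.845 servings → $1.94.
carrots only: max(179/6, 587/319) = 29.83 servings → $7.46.
orange + broccoli with both targets exact would need a negative amount; discard.
orange + carrots with both targets exact would need a negative amount; discard.
broccoli + carrots with both targets exact would need a negative amount; discard.
So the least-cost plan costs $1.33.

$1.33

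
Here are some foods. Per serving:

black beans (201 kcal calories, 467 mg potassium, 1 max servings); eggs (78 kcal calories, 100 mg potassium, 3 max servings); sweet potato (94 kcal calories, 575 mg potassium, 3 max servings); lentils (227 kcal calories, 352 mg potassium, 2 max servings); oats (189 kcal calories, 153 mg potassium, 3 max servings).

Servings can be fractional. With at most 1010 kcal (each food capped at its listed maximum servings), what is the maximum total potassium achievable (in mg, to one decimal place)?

Potassium per kcal: sweet potato 6.117, black beans 2.323, lentils 1.551, eggs 1.282, oats 0.8095.
Take 3 servings of sweet potato: uses 282 kcal, +1725.0 mg potassium (running total 1725.0 mg).
Take 1 serving of black beans: uses 201 kcal, +467.0 mg potassium (running total 2192.0 mg).
Take 2 servings of lentils: uses 454 kcal, +704.0 mg potassium (running total 2896.0 mg).
Take 0.9359 servings of eggs: uses 73 kcal, +93.6 mg potassium (running total 2989.6 mg).
Filling greedily by potassium-per-kcal is optimal for one linear limit, giving 2989.6 mg.

2989.6 mg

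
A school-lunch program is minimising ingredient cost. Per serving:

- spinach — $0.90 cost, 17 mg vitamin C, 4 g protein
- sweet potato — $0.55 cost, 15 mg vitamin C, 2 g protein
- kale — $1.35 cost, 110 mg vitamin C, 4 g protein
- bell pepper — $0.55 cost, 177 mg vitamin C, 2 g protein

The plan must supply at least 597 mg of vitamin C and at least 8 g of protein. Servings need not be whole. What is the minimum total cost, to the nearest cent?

$2.13

The cheapest plan sits at a corner of the feasible region — with two constraints it uses at most two foods.
spinach only: max(597/17, 8/4) = 35.12 servings → $31.61.
sweet potato only: max(597/15, 8/2) = 39.8 servings → $21.89.
kale only: max(597/110, 8/4) = 5.427 servings → $7.33.
bell pepper only: max(597/177, 8/2) = 4 servings → $2.20.
spinach + sweet potato: the both-tight solution has a negative serving — not a feasible corner.
spinach + kale: intersection lies outside the first quadrant.
spinach + bell pepper with both tight: 0.3294 servings and 3.341 servings → $2.13.
sweet potato + kale: the both-tight solution has a negative serving — not a feasible corner.
sweet potato + bell pepper with both tight: 0.6852 servings and 3.315 servings → $2.20.
kale + bell pepper with both tight: 0.4549 servings and 3.09 servings → $2.31.
So the least-cost plan costs $2.13.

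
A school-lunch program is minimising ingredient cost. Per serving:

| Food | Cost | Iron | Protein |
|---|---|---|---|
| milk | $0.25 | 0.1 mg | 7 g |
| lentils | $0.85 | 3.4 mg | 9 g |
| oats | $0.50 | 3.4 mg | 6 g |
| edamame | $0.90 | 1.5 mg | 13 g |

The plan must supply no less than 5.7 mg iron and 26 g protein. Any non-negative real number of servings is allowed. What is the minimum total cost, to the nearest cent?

Check every corner: each single food scaled to meet both minima, and each pair solved so both constraints bind.
milk only: max(5.7/0.1, 26/7) = 57 servings → $14.25.
lentils only: max(5.7/3.4, 26/9) = 2.889 servings → $2.46.
oats only: max(5.7/3.4, 26/6) = 4.333 servings → $2.17.
edamame only: max(5.7/1.5, 26/13) = 3.8 servings → $3.42.
milk + lentils with both tight: 1.62 servings and 1.629 servings → $1.79.
milk + oats with both tight: 2.336 servings and 1.608 servings → $1.39.
milk + edamame: the both-tight solution has a negative serving — not a feasible corner.
lentils + oats: intersection lies outside the first quadrant.
lentils + edamame with both tight: 1.143 servings and 1.208 servings → $2.06.
oats + edamame with both tight: 0.9972 servings and 1.54 servings → $1.88.
The minimum over all feasible corners is $1.39.

$1.39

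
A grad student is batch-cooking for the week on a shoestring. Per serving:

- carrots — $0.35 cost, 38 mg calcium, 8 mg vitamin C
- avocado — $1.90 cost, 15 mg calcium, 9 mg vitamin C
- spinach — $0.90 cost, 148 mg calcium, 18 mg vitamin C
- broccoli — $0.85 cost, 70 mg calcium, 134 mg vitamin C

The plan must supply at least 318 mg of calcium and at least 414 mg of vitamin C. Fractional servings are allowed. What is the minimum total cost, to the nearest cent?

$3.20

An LP optimum is at a vertex; with two nutrient constraints at most two foods are used. Check each candidate.
carrots only: max(318/38, 414/8) = 51.75 servings → $18.11.
avocado only: max(318/15, 414/9) = 46 servings → $87.40.
spinach only: max(318/148, 414/18) = 23 servings → $20.70.
broccoli only: max(318/70, 414/134) = 4.543 servings → $3.86.
carrots + avocado with both targets exact would need a negative amount; discard.
carrots + spinach: intersection lies outside the first quadrant.
carrots + broccoli with both tight: 3.008 servings and 2.91 servings → $3.53.
avocado + spinach: intersection lies outside the first quadrant.
avocado + broccoli with both tight: 9.878 servings and 2.426 servings → $20.83.
spinach + broccoli with both tight: 0.734 servings and 2.991 servings → $3.20.
Cheapest feasible corner: $3.20.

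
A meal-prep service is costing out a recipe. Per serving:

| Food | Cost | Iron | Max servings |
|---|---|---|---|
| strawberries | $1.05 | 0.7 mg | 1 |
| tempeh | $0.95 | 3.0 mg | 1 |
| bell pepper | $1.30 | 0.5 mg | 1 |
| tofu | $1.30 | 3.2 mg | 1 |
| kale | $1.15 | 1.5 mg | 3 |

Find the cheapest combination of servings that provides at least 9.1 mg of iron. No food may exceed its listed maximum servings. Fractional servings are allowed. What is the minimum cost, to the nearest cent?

Cost per mg of iron: tempeh $0.3167, tofu $0.4062, kale $0.7667, strawberries $1.5000, bell pepper $2.6000.
Take 1 serving of tempeh: +3.0 mg iron for $0.95 (total $0.95, still need 6.1 mg).
Take 1 serving of tofu: +3.2 mg iron for $1.30 (total $2.25, still need 2.9 mg).
Take 1.933 servings of kale: +2.9 mg iron for $2.22 (total $4.47, still need 0.0 mg).
Greedy by cheapest-per-mg is optimal for a single linear constraint, so the minimum cost is $4.47.

$4.47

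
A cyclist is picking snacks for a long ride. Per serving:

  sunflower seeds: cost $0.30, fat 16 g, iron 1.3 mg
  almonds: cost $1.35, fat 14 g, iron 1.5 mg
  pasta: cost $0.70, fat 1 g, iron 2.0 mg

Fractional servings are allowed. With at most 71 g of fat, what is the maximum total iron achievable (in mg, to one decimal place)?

142.0 mg

Iron per g fat: pasta 2, almonds 0.1071, sunflower seeds 0.08125.
With no serving limits, spend the whole fat allowance on pasta: 71 g / 1 g × 2.0 mg = 142.0 mg.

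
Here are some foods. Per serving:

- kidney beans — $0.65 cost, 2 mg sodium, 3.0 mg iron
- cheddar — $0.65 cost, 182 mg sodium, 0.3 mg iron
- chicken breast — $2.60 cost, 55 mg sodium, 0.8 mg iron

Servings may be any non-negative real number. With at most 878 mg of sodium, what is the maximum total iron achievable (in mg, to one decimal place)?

Iron per mg sodium: kidney beans 1.5, chicken breast 0.01455, cheddar 0.001648.
With no serving limits, spend the whole sodium allowance on kidney beans: 878 mg / 2 mg × 3.0 mg = 1317.0 mg.

1317.0 mg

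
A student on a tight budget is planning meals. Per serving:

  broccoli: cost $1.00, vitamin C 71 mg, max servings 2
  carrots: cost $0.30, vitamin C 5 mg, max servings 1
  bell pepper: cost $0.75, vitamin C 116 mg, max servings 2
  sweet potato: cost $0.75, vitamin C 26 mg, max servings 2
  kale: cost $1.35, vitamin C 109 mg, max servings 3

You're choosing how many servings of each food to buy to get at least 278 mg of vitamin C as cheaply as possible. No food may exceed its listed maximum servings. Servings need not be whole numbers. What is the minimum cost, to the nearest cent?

$2.07

Cost per mg of vitamin C: bell pepper $0.0065, kale $0.0124, broccoli $0.0141, sweet potato $0.0288, carrots $0.0600.
Take 2 servings of bell pepper: +232.0 mg vitamin C for $1.50 (total $1.50, still need 46.0 mg).
Take 0.422 servings of kale: +46.0 mg vitamin C for $0.57 (total $2.07, still need 0.0 mg).
Greedy by cheapest-per-mg is optimal for a single linear constraint, so the minimum cost is $2.07.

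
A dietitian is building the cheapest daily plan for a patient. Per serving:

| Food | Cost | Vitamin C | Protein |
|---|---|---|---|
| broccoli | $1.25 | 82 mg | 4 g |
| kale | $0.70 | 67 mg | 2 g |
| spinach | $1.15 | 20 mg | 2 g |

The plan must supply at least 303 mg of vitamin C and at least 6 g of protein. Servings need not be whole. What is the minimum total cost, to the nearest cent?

Compare the cost at each extreme point of the feasible region.
broccoli only: max(303/82, 6/4) = 3.695 servings → $4.62.
kale only: max(303/67, 6/2) = 4.522 servings → $3.17.
spinach only: max(303/20, 6/2) = 15.15 servings → $17.42.
broccoli + kale: the both-tight solution has a negative serving — not a feasible corner.
broccoli + spinach with both targets exact would need a negative amount; discard.
kale + spinach: intersection lies outside the first quadrant.
The minimum over all feasible corners is $3.17.

$3.17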